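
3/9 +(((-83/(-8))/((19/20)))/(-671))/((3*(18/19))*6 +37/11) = 519329/1561722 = 0.33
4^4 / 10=128 / 5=25.60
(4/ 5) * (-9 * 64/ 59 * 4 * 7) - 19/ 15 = -194657/ 885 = -219.95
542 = 542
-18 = -18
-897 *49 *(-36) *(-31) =-49051548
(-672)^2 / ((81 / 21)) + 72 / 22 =117080.61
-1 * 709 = -709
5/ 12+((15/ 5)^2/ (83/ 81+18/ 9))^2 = 6677417/ 720300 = 9.27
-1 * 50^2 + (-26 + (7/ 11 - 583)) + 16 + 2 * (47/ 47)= -3090.36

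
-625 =-625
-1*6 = -6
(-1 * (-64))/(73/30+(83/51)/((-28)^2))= 12794880/486887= 26.28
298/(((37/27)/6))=48276/37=1304.76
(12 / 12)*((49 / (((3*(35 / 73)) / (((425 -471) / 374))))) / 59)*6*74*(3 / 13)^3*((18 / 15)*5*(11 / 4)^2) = -387461151 / 22035910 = -17.58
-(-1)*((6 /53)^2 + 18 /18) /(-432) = -2845 /1213488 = -0.00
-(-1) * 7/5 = 7/5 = 1.40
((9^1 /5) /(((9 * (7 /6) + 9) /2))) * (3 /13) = 36 /845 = 0.04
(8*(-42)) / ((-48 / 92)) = 644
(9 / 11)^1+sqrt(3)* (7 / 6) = 2.84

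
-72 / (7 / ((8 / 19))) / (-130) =288 / 8645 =0.03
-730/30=-73/3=-24.33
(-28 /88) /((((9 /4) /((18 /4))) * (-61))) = 7 /671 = 0.01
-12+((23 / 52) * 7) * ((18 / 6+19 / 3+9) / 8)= -6121 / 1248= -4.90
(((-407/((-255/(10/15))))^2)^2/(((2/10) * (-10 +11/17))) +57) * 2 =72156555871318/640654585875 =112.63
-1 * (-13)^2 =-169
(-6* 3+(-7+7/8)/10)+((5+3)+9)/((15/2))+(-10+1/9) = -18889/720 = -26.23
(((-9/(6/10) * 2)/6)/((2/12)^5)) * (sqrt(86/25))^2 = -668736/5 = -133747.20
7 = 7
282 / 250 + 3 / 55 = 1.18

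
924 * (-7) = -6468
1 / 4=0.25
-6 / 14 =-3 / 7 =-0.43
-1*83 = -83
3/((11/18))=54/11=4.91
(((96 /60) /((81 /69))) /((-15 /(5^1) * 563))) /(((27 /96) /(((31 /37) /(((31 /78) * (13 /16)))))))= -188416 /25309665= -0.01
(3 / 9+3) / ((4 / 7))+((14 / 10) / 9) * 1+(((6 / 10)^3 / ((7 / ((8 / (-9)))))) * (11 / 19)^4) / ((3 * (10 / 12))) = 61449991801 / 10262778750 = 5.99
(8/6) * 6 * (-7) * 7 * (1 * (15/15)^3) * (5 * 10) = -19600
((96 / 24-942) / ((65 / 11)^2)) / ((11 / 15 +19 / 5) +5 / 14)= -4766916 / 867815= -5.49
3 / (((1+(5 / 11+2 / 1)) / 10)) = 165 / 19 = 8.68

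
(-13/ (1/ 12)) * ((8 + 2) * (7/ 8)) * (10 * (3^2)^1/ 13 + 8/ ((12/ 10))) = -18550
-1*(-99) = 99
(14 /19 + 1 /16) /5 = 243 /1520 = 0.16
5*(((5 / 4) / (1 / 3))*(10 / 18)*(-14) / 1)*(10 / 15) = -875 / 9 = -97.22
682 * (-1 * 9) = -6138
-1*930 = -930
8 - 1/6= 47/6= 7.83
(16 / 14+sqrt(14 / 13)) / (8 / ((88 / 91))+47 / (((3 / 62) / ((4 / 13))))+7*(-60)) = -3432 / 338905 -33*sqrt(182) / 48415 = -0.02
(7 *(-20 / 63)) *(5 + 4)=-20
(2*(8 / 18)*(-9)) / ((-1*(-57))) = -8 / 57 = -0.14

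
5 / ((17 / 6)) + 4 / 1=98 / 17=5.76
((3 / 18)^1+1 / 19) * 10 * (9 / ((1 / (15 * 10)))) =56250 / 19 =2960.53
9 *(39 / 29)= 351 / 29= 12.10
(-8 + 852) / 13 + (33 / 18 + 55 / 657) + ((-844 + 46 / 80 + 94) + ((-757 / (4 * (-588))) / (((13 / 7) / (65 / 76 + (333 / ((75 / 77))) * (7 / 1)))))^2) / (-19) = -285121205232466969619 / 31844003842560000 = -8953.69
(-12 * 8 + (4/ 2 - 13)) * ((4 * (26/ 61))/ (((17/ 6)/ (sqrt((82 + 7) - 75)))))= -66768 * sqrt(14)/ 1037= -240.91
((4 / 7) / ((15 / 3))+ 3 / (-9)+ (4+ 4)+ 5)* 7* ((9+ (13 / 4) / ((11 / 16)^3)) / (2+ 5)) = 440786 / 1815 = 242.86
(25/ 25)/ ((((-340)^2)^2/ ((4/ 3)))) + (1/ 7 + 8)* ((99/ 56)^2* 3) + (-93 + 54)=8024309437873/ 214857772500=37.35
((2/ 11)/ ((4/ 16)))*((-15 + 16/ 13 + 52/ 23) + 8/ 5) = -118504/ 16445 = -7.21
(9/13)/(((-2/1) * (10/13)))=-9/20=-0.45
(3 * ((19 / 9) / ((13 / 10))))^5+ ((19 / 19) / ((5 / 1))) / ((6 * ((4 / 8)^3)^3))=1245748631648 / 451120995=2761.45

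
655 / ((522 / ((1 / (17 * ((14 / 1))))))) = 655 / 124236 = 0.01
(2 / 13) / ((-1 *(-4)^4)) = -0.00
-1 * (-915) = 915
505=505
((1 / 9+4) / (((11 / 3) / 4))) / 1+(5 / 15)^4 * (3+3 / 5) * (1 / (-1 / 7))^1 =4.17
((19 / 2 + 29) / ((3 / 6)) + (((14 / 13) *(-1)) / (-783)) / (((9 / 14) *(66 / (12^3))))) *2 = 17255770 / 111969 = 154.11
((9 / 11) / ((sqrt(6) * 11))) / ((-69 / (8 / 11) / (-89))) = 356 * sqrt(6) / 30613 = 0.03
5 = 5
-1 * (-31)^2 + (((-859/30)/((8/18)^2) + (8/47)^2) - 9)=-394059897/353440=-1114.93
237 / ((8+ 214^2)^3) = 79 / 32032361959488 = 0.00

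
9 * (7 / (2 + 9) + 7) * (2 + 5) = 5292 / 11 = 481.09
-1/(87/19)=-19/87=-0.22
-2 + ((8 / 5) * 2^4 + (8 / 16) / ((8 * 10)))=3777 / 160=23.61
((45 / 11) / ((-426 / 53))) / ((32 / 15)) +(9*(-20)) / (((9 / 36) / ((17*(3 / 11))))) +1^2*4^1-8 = -167067541 / 49984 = -3342.42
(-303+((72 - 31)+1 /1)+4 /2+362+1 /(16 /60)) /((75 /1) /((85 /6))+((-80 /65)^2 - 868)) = -1226771 /9896808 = -0.12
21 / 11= 1.91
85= 85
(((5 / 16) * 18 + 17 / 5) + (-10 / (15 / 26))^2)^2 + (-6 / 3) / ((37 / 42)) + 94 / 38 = 95771.54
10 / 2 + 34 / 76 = 207 / 38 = 5.45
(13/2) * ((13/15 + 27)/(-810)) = -2717/12150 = -0.22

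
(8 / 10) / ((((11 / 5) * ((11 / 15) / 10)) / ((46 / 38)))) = 6.00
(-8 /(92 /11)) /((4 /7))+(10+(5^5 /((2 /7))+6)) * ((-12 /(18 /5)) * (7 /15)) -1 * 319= -7186813 /414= -17359.45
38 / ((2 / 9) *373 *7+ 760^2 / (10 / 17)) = 171 / 4421251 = 0.00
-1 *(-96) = 96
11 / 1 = 11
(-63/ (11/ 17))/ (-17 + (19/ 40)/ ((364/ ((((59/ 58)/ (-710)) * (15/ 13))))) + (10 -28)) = 1669592695680/ 600180417793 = 2.78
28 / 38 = 14 / 19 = 0.74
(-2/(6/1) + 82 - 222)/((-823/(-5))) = -2105/2469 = -0.85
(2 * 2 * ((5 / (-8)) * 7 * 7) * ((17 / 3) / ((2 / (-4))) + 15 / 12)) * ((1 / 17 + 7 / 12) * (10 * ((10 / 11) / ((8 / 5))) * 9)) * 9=397175625 / 1088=365051.13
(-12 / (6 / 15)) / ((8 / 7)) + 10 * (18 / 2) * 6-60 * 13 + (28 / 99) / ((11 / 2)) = -1159561 / 4356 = -266.20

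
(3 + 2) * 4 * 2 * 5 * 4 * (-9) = -7200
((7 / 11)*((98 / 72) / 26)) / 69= 343 / 710424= 0.00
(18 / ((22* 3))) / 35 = 3 / 385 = 0.01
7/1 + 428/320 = 667/80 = 8.34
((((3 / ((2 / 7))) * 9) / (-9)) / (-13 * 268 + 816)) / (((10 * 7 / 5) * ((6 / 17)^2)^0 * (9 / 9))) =3 / 10672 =0.00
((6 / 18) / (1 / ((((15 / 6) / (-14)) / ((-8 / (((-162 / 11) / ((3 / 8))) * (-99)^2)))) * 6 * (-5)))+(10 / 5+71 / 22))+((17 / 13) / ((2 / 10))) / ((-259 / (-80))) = 6364816155 / 74074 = 85925.10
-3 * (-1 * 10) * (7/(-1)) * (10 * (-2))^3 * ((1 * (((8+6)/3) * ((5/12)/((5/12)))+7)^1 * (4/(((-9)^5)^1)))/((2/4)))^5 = -963780608000000000/58149737003040059690390169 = -0.00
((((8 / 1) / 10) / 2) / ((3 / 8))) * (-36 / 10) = -96 / 25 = -3.84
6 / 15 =2 / 5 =0.40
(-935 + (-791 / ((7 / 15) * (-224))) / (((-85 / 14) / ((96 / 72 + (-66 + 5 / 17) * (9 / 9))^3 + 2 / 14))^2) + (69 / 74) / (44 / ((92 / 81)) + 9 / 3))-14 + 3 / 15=4104129286050525161682999989 / 280981277481098880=14606415498.01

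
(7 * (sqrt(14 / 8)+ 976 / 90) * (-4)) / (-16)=7 * sqrt(7) / 8+ 854 / 45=21.29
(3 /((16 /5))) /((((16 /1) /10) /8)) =75 /16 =4.69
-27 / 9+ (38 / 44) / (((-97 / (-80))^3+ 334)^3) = -3.00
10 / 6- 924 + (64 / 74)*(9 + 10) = -905.90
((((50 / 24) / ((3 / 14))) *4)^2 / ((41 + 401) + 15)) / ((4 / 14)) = 428750 / 37017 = 11.58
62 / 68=31 / 34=0.91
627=627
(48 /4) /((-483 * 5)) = -4 /805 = -0.00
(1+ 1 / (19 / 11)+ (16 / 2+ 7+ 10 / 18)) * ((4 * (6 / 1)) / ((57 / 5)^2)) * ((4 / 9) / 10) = 234400 / 1666737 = 0.14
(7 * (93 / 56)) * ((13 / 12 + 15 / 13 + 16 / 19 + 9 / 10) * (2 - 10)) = -1828163 / 4940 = -370.07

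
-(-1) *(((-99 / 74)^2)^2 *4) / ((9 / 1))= 10673289 / 7496644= 1.42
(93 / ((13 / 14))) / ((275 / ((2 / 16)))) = 651 / 14300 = 0.05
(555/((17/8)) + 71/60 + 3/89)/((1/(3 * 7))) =166740581/30260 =5510.26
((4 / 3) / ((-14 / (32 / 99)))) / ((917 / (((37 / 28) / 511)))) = -592 / 6819346611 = -0.00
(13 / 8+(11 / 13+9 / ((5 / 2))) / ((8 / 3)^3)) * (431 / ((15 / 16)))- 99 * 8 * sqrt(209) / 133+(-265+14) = 18840373 / 31200- 792 * sqrt(209) / 133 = 517.77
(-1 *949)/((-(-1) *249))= -949/249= -3.81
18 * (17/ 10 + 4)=513/ 5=102.60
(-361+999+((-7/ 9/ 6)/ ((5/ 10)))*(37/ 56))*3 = 137771/ 72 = 1913.49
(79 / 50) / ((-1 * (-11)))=79 / 550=0.14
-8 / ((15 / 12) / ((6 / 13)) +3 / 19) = -3648 / 1307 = -2.79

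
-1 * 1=-1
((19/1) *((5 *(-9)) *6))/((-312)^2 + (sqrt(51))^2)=-342/6493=-0.05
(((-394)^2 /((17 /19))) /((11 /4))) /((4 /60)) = 176969040 /187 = 946358.50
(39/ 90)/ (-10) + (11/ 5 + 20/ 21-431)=-898571/ 2100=-427.89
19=19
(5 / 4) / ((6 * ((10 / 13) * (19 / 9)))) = 39 / 304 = 0.13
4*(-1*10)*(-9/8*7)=315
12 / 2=6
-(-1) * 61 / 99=61 / 99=0.62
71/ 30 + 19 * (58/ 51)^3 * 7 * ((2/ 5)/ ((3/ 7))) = 184.95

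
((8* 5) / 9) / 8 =5 / 9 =0.56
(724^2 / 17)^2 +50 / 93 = 25552724559218 / 26877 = 950728301.49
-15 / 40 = -3 / 8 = -0.38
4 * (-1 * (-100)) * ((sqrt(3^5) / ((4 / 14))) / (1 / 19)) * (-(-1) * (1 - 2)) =-239400 * sqrt(3) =-414652.96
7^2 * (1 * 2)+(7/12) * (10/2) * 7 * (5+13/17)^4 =5674060154/250563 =22645.24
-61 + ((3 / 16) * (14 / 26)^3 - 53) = -4006299 / 35152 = -113.97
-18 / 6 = -3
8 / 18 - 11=-95 / 9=-10.56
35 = 35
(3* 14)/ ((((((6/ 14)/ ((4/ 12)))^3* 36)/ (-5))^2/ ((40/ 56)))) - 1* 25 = -2855075275/ 114791256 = -24.87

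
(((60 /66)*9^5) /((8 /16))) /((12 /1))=98415 /11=8946.82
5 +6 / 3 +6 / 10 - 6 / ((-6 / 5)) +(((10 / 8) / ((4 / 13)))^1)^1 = 1333 / 80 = 16.66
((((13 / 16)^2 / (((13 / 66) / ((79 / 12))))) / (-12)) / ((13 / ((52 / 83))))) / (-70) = 0.00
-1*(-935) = 935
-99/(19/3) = -297/19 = -15.63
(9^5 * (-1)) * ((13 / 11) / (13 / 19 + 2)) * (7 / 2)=-34031907 / 374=-90994.40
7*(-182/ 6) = -637/ 3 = -212.33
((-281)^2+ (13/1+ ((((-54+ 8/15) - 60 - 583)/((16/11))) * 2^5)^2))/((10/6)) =52841436706/375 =140910497.88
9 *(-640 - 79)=-6471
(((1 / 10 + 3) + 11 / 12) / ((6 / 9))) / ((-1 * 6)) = -241 / 240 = -1.00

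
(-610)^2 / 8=93025 / 2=46512.50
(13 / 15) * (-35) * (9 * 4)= -1092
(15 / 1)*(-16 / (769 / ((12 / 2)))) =-1440 / 769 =-1.87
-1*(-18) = 18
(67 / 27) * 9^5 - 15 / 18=146528.17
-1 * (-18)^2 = -324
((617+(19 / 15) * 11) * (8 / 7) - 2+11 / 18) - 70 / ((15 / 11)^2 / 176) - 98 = -540337 / 90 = -6003.74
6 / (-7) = -0.86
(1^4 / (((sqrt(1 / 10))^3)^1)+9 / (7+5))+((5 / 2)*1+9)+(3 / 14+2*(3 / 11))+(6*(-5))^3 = -8311993 / 308+10*sqrt(10) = -26955.37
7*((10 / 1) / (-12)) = -35 / 6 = -5.83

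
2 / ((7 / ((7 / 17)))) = 2 / 17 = 0.12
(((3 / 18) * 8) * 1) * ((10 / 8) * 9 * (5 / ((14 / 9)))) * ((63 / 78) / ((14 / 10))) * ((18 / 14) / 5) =7.15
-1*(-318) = 318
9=9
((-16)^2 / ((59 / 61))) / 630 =7808 / 18585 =0.42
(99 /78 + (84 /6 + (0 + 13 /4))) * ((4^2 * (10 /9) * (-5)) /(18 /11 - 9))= 235400 /1053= 223.55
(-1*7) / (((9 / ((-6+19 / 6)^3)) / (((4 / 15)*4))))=68782 / 3645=18.87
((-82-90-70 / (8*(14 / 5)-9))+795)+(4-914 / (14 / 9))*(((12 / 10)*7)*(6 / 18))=-68087 / 67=-1016.22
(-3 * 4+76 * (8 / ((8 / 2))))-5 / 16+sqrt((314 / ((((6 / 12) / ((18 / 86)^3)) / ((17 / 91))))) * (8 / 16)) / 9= 3 * sqrt(20887594) / 168259+2235 / 16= 139.77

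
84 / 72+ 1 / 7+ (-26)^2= 28447 / 42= 677.31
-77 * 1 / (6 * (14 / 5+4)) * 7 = -2695 / 204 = -13.21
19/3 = 6.33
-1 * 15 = -15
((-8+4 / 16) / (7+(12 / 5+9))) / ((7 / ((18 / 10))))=-279 / 2576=-0.11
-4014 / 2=-2007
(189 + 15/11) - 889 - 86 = -8631/11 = -784.64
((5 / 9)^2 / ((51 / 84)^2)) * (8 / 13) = 156800 / 304317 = 0.52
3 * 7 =21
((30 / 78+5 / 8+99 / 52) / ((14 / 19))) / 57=101 / 1456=0.07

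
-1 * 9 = -9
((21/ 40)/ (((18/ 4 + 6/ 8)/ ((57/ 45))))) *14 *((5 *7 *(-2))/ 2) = -931/ 15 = -62.07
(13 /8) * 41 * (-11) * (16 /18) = -5863 /9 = -651.44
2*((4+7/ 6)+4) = 55/ 3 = 18.33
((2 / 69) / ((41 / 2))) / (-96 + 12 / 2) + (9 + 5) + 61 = 9547873 / 127305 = 75.00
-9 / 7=-1.29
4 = 4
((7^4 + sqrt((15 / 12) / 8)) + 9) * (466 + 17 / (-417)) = 194305 * sqrt(10) / 3336 + 468275050 / 417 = 1123145.94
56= 56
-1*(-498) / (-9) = -166 / 3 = -55.33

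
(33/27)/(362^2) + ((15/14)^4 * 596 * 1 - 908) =-86781941308/707932449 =-122.59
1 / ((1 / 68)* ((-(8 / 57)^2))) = -55233 / 16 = -3452.06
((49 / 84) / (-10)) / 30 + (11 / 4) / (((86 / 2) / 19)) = 187799 / 154800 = 1.21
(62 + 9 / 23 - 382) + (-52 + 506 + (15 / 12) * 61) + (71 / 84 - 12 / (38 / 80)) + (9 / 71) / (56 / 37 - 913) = 11335422919 / 60870075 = 186.22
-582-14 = -596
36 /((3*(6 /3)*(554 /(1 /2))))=3 /554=0.01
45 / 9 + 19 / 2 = 29 / 2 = 14.50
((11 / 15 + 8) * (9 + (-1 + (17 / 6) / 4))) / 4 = 19.01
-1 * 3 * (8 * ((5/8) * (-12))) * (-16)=-2880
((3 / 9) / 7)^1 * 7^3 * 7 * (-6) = -686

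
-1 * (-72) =72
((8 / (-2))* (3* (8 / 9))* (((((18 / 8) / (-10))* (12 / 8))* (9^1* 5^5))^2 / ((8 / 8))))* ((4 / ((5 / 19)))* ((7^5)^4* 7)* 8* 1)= -65276033316335719714324687500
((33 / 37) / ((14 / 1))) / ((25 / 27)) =891 / 12950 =0.07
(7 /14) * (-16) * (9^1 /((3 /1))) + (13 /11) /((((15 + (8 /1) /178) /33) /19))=2601 /103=25.25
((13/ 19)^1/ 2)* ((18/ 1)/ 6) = 39/ 38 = 1.03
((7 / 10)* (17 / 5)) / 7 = 0.34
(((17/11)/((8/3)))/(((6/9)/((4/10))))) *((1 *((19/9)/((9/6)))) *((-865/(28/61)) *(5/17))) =-1002535/3696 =-271.25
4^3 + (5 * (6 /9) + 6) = 73.33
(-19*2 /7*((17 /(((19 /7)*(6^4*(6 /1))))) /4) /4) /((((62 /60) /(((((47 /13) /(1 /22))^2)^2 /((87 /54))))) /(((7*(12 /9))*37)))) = -2268736.18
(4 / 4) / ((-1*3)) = -1 / 3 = -0.33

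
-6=-6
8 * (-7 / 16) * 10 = -35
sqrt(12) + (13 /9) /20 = 13 /180 + 2 * sqrt(3) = 3.54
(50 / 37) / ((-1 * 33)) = -50 / 1221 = -0.04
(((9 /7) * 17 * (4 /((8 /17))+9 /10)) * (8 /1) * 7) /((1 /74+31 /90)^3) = 6638378301675 /26463592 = 250849.48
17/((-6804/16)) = -68/1701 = -0.04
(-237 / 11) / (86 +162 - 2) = -79 / 902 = -0.09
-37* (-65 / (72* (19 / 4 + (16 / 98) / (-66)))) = 1296295 / 184242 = 7.04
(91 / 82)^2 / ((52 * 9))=637 / 242064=0.00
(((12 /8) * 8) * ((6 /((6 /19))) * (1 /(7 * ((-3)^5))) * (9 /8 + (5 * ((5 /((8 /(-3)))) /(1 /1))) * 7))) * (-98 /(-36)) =5719 /243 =23.53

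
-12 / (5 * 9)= -4 / 15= -0.27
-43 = -43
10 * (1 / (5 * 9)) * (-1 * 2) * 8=-32 / 9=-3.56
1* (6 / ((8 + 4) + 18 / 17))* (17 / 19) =289 / 703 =0.41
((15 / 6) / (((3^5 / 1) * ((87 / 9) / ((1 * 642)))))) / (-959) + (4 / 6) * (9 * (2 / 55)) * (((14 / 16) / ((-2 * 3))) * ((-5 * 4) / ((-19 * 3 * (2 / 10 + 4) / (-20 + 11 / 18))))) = 47859305 / 941624838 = 0.05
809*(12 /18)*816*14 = 6161344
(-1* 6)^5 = -7776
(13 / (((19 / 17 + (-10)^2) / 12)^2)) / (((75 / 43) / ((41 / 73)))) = 105977456 / 1797601275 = 0.06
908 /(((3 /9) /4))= 10896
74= 74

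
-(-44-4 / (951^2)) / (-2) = -19896824 / 904401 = -22.00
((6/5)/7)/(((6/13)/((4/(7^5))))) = 52/588245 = 0.00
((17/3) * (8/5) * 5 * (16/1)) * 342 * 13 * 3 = 9674496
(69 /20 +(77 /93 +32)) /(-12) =-67477 /22320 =-3.02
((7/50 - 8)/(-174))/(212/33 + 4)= 4323/997600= 0.00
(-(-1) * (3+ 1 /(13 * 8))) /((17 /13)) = 313 /136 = 2.30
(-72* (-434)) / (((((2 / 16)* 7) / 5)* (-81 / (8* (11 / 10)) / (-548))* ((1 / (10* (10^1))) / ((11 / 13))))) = 105244057600 / 117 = 899521859.83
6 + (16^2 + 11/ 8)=2107/ 8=263.38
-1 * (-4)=4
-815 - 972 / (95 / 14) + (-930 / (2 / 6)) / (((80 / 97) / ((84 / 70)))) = -1906723 / 380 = -5017.69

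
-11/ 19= -0.58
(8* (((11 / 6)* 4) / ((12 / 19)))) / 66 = 38 / 27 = 1.41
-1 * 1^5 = -1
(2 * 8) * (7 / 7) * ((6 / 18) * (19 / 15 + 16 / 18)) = 11.50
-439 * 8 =-3512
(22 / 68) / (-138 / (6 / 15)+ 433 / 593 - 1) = -6523 / 6961330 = -0.00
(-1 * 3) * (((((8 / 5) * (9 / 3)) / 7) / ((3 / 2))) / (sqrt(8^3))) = -0.06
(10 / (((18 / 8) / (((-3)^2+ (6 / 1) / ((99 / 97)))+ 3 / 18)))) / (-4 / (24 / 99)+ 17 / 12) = -26480 / 5973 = -4.43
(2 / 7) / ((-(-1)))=2 / 7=0.29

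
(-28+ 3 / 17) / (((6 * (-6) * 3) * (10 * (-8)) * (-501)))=473 / 73586880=0.00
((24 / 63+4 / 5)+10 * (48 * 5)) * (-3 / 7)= -252124 / 245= -1029.08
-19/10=-1.90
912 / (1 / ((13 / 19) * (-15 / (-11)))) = 9360 / 11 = 850.91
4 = 4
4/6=2/3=0.67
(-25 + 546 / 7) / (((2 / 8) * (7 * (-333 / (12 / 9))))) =-848 / 6993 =-0.12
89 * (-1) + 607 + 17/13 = 6751/13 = 519.31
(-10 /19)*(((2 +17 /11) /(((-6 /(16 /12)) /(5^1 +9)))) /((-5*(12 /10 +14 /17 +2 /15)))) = -6188 /11495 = -0.54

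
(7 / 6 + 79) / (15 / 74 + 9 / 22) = 195767 / 1494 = 131.04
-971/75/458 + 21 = 720379/34350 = 20.97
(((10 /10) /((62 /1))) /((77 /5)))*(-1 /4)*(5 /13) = -25 /248248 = -0.00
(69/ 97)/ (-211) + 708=14490567/ 20467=708.00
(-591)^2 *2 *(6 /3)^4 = 11176992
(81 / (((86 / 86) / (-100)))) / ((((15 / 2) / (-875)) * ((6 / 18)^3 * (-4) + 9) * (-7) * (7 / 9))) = -32805000 / 1673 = -19608.49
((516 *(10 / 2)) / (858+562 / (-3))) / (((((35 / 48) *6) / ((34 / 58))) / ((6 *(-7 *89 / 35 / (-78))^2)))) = 69483012 / 431410525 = 0.16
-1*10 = -10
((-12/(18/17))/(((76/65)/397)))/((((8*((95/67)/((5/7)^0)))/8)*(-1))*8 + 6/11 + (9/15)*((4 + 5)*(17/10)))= 8082771125/3398169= 2378.57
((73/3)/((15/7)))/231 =73/1485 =0.05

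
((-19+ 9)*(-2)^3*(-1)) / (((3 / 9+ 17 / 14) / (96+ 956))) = -706944 / 13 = -54380.31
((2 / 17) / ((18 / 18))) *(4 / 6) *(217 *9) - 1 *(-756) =15456 / 17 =909.18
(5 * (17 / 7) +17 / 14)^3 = 6539203 / 2744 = 2383.09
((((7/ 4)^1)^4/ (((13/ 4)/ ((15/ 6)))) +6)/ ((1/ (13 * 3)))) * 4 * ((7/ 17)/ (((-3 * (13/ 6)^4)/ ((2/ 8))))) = -12467763/ 3884296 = -3.21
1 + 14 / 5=19 / 5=3.80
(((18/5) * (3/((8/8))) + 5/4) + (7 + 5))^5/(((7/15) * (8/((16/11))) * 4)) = 77240777479203/98560000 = 783692.95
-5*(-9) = 45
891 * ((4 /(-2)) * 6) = -10692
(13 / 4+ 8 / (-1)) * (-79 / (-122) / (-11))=1501 / 5368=0.28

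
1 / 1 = 1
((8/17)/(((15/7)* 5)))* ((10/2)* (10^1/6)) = 56/153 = 0.37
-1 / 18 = -0.06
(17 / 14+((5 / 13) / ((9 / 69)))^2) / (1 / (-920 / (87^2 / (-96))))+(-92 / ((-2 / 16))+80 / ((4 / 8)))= 27174716416 / 26862381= 1011.63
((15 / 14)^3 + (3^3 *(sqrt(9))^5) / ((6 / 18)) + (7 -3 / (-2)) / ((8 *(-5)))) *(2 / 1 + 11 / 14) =21065048121 / 384160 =54834.05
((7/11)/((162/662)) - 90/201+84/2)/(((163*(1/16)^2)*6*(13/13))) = 11.56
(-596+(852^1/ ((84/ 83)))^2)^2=1203968206080025/ 2401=501444483998.34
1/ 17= 0.06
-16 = -16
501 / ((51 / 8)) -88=-160 / 17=-9.41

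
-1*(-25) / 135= 5 / 27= 0.19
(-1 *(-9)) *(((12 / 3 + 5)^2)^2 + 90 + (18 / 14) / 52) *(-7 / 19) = -21788757 / 988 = -22053.40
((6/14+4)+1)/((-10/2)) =-38/35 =-1.09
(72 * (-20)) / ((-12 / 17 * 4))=510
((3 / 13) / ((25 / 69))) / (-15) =-69 / 1625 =-0.04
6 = 6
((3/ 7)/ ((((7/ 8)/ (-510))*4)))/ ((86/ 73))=-111690/ 2107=-53.01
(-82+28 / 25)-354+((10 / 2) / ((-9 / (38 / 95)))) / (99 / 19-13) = -7240277 / 16650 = -434.85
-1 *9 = -9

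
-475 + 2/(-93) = -44177/93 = -475.02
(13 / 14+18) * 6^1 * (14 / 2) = 795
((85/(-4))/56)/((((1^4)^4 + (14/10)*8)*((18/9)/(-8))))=425/3416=0.12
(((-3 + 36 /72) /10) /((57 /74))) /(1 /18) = -111 /19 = -5.84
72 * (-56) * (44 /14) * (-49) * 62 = 38497536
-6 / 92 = -3 / 46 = -0.07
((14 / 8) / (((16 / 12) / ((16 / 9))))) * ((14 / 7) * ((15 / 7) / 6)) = 5 / 3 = 1.67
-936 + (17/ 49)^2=-2247047/ 2401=-935.88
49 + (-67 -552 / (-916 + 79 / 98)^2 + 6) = -96534702060 / 8044116721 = -12.00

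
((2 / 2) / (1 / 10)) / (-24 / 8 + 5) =5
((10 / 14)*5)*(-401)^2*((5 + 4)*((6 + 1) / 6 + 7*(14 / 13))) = 1169827275 / 26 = 44993356.73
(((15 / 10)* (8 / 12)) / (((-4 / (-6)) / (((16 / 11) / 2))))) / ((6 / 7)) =14 / 11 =1.27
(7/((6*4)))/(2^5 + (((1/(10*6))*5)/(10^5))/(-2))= 700000/76799999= 0.01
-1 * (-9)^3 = 729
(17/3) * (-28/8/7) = -17/6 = -2.83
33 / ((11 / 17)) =51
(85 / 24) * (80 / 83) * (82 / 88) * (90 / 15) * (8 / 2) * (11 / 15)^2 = 30668 / 747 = 41.05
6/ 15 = 0.40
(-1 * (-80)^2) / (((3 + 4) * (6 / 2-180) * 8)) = 800 / 1239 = 0.65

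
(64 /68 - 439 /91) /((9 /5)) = -30035 /13923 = -2.16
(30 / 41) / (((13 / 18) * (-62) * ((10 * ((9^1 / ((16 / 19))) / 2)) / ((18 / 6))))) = -288 / 313937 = -0.00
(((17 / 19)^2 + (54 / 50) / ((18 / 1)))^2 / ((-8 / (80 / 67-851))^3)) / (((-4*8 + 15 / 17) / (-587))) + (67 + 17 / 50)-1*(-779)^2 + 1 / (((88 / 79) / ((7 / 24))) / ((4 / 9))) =127206189897876707896755233171 / 7882444161225342720000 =16137911.96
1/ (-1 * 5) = -1/ 5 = -0.20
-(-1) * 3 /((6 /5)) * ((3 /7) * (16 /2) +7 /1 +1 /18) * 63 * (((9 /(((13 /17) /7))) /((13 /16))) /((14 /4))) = 8084520 /169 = 47837.40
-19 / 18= -1.06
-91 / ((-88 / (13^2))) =15379 / 88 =174.76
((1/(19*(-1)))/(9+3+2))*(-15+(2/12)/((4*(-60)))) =21601/383040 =0.06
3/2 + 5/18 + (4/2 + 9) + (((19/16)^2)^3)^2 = 52289456593320889/2533274790395904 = 20.64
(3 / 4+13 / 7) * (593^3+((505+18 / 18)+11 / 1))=7611285651 / 14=543663260.79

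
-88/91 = -0.97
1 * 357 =357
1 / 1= 1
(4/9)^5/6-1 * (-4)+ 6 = 1771982/177147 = 10.00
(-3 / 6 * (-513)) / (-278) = -513 / 556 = -0.92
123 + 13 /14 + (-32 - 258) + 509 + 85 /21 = 14573 /42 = 346.98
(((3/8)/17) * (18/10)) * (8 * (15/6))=27/34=0.79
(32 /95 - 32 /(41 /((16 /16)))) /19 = -1728 /74005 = -0.02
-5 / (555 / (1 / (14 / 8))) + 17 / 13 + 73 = 750530 / 10101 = 74.30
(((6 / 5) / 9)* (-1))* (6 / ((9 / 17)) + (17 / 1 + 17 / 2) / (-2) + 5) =-43 / 90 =-0.48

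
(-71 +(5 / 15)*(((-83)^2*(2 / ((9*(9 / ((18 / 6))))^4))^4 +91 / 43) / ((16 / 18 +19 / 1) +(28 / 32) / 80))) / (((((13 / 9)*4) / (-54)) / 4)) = 1430761686088261583962526290282 / 539303110022517669433367901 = 2652.98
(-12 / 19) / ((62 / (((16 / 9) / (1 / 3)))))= -0.05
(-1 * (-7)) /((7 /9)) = 9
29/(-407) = -29/407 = -0.07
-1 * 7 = -7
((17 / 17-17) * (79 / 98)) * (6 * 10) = -773.88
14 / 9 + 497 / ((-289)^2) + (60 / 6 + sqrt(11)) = sqrt(11) + 8690657 / 751689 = 14.88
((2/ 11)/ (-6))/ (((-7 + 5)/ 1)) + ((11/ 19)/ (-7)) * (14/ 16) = -0.06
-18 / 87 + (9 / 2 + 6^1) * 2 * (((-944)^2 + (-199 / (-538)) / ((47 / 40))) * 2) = 13722763093446 / 366647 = 37427725.01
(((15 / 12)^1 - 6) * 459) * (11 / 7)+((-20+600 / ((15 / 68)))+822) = 2685 / 28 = 95.89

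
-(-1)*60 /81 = 20 /27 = 0.74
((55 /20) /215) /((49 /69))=759 /42140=0.02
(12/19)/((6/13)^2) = 169/57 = 2.96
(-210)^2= 44100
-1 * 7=-7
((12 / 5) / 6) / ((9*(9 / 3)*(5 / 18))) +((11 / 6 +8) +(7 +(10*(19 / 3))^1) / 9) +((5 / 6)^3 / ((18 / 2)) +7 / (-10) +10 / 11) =9609367 / 534600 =17.97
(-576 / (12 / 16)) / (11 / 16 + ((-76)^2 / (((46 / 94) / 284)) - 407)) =-282624 / 1233419245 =-0.00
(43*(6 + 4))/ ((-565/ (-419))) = 36034/ 113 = 318.88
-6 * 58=-348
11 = 11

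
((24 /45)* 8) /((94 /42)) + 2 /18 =4267 /2115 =2.02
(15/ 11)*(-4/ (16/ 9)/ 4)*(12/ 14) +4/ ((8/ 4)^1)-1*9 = -4717/ 616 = -7.66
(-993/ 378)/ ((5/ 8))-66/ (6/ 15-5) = 73498/ 7245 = 10.14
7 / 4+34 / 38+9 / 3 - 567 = -42663 / 76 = -561.36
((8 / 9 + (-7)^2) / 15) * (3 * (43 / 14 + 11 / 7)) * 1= 5837 / 126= 46.33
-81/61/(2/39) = -3159/122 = -25.89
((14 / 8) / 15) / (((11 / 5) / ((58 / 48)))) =203 / 3168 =0.06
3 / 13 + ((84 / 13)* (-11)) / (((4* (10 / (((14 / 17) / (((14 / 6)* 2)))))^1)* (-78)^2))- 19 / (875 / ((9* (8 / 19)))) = 38806501 / 261443000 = 0.15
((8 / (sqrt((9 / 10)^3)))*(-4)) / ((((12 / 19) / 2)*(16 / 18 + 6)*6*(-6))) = 380*sqrt(10) / 2511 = 0.48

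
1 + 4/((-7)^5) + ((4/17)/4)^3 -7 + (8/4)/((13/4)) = -5780132355/1073446283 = -5.38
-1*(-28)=28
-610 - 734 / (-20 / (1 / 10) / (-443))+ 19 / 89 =-19896809 / 8900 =-2235.60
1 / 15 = 0.07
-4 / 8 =-1 / 2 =-0.50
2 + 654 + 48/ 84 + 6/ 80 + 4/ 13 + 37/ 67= 160352651/ 243880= 657.51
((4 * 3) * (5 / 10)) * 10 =60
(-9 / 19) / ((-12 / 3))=9 / 76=0.12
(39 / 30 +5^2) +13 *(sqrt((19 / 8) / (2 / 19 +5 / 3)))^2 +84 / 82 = 44.75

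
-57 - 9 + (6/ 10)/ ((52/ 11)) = -17127/ 260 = -65.87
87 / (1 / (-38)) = -3306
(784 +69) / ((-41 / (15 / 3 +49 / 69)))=-336082 / 2829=-118.80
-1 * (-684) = 684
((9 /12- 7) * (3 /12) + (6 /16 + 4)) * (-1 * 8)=-22.50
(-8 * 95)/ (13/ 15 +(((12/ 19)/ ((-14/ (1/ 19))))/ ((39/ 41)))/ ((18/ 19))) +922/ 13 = -353365514/ 436969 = -808.67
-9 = -9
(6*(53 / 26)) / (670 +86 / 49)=2597 / 142636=0.02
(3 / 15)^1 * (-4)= -4 / 5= -0.80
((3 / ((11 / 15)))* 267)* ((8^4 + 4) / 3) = 16420500 / 11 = 1492772.73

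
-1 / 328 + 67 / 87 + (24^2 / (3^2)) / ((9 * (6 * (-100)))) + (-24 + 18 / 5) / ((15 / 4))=-6015827 / 1284120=-4.68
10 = 10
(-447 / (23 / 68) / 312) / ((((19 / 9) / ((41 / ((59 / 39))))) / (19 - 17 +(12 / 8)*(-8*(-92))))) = -1550629143 / 25783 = -60141.53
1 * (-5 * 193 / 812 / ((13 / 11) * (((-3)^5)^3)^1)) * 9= 10615 / 16829673588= 0.00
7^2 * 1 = 49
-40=-40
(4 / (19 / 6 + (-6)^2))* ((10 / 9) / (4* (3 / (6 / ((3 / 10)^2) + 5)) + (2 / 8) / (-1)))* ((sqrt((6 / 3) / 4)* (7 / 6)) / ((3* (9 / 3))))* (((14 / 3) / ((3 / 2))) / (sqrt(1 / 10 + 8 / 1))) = -1348480* sqrt(5) / 21894057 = -0.14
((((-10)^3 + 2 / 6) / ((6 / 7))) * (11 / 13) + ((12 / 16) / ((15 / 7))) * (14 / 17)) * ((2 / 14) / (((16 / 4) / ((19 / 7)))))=-26630837 / 278460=-95.64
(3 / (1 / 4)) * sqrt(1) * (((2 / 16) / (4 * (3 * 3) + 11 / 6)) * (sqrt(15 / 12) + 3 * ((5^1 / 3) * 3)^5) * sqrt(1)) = 9 * sqrt(5) / 454 + 84375 / 227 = 371.74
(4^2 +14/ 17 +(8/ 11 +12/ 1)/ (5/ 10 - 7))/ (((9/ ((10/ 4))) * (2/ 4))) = 8.26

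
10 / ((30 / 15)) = 5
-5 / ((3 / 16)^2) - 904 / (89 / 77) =-740392 / 801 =-924.33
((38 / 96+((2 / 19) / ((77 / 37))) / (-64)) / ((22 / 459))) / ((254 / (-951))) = -8072942949 / 261607808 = -30.86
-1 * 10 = -10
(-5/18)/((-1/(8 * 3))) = 20/3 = 6.67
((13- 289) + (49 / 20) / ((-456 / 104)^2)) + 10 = -17276399 / 64980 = -265.87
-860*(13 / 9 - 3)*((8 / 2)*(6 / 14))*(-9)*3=-61920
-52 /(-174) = 26 /87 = 0.30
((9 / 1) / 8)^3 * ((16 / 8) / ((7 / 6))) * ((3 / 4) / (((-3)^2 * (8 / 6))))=0.15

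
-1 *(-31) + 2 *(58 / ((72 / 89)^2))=269885 / 1296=208.24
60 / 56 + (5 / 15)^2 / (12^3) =116647 / 108864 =1.07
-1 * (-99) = 99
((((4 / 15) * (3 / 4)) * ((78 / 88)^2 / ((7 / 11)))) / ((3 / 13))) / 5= 6591 / 30800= 0.21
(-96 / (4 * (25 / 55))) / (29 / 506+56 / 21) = -400752 / 20675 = -19.38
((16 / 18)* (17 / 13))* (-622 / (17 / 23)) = -114448 / 117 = -978.19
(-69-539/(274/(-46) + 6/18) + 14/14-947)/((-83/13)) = 4636177/32204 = 143.96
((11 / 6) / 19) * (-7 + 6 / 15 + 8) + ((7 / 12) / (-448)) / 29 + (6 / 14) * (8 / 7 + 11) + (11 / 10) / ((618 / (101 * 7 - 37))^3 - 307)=18953027094050181 / 3552228035605760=5.34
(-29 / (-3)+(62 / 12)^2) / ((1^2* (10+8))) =1309 / 648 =2.02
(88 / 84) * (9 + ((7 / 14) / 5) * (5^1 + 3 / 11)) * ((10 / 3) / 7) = 2096 / 441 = 4.75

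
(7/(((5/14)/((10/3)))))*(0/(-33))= 0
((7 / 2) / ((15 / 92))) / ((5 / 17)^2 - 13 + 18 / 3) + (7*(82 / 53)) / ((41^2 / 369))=-577927 / 794205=-0.73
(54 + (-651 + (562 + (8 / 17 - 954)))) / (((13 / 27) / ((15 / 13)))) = -6806025 / 2873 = -2368.96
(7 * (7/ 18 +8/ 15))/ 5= 581/ 450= 1.29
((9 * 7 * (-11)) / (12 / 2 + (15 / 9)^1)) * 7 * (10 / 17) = -145530 / 391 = -372.20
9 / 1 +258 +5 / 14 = 3743 / 14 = 267.36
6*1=6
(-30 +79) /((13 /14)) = 52.77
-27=-27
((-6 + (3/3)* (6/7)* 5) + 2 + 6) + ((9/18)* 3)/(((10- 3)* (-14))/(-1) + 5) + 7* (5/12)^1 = 79745/8652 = 9.22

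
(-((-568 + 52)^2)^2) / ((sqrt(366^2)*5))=-11815376256 / 305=-38738938.54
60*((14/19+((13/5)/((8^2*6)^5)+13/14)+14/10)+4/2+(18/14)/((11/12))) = 395040113949690443/1017933018955776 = 388.08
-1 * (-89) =89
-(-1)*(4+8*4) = 36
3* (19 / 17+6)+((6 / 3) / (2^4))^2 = 23249 / 1088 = 21.37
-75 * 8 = -600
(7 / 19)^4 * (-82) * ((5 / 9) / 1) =-984410 / 1172889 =-0.84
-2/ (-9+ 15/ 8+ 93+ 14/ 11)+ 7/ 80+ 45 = 27648003/ 613520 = 45.06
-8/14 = -4/7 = -0.57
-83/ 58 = -1.43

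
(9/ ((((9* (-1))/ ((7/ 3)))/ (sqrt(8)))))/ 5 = -14* sqrt(2)/ 15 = -1.32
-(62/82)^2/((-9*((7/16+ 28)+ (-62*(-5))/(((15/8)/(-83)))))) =-15376/3314879889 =-0.00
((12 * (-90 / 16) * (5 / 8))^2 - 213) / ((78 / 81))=10829619 / 6656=1627.05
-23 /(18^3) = -23 /5832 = -0.00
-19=-19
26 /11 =2.36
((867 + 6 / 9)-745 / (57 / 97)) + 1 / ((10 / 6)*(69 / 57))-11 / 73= -191308088 / 478515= -399.80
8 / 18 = 0.44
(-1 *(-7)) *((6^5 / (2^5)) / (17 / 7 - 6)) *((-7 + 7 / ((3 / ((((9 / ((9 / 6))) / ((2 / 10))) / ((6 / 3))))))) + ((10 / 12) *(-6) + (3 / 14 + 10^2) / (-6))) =-299943 / 100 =-2999.43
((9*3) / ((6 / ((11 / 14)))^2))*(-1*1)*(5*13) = -23595 / 784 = -30.10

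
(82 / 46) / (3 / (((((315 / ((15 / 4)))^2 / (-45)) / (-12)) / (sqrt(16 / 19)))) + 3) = 0.56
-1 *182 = -182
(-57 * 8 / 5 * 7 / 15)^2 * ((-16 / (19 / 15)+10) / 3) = -119168 / 75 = -1588.91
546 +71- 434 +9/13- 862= -678.31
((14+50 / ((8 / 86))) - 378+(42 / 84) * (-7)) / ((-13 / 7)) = -1190 / 13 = -91.54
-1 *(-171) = 171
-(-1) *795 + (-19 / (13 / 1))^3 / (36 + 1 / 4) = 253231739 / 318565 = 794.91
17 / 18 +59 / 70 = 563 / 315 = 1.79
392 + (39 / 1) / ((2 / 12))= 626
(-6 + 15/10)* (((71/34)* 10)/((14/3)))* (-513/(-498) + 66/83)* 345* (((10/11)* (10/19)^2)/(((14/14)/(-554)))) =69386282268750/39221567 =1769084.91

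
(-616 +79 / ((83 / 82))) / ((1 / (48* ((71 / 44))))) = -38041800 / 913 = -41666.81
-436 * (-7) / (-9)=-3052 / 9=-339.11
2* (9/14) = 9/7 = 1.29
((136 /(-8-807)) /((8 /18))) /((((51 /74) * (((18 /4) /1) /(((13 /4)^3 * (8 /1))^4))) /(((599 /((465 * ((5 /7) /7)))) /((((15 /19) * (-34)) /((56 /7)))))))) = 480726933790247701193 /185546160000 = 2590875142.82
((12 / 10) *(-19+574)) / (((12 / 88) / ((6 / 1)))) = 29304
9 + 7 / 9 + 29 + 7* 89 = 5956 / 9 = 661.78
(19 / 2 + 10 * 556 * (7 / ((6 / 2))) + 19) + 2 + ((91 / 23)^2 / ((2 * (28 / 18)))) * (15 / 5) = 13018.93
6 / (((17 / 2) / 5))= 60 / 17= 3.53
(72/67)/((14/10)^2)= 1800/3283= 0.55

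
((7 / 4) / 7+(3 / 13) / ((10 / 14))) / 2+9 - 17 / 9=34621 / 4680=7.40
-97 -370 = -467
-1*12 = -12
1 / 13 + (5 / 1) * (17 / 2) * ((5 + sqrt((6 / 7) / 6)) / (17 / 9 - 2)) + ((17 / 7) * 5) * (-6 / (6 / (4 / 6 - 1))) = -1041973 / 546 - 765 * sqrt(7) / 14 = -2052.95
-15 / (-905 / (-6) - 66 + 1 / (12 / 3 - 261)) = -23130 / 130807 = -0.18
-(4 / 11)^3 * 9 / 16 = -36 / 1331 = -0.03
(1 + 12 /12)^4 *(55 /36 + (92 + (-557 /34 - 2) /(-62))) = 7120136 /4743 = 1501.19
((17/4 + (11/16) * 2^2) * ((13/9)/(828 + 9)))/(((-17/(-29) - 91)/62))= -0.01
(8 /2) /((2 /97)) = 194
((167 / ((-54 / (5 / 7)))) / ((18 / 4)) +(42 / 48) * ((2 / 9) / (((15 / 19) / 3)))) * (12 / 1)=2.98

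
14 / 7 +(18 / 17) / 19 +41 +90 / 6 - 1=18429 / 323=57.06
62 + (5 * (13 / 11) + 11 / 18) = 13567 / 198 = 68.52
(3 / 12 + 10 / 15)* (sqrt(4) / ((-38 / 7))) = -77 / 228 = -0.34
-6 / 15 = -2 / 5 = -0.40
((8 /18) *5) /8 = 5 /18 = 0.28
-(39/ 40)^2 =-1521/ 1600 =-0.95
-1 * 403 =-403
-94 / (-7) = 94 / 7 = 13.43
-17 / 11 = -1.55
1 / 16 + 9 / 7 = 151 / 112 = 1.35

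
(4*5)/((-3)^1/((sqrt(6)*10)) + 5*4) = 200*sqrt(6)/79997 + 80000/79997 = 1.01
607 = 607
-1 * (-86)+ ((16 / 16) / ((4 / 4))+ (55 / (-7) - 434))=-2484 / 7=-354.86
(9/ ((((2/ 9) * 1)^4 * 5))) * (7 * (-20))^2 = 14467005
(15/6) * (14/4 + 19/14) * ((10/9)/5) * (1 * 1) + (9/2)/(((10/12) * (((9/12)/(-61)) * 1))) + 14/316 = -21722479/49770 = -436.46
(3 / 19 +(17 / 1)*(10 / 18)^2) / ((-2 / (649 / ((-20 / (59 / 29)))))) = 159252269 / 892620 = 178.41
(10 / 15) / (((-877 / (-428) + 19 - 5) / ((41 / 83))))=35096 / 1710381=0.02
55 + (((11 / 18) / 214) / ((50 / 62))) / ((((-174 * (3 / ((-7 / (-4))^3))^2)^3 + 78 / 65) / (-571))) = 1397786933876717090628785039 / 25414302123757764143406360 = 55.00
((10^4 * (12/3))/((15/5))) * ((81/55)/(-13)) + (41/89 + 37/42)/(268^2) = -57991271474855/38392370016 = -1510.49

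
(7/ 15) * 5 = 7/ 3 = 2.33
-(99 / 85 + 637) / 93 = -6.86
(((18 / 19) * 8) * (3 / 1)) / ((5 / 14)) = 63.66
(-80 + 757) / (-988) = -677 / 988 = -0.69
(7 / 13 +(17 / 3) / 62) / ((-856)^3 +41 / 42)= -10661 / 10616359826293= -0.00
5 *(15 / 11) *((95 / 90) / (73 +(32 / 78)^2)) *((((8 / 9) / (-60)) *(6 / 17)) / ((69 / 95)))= -3050450 / 4307885901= -0.00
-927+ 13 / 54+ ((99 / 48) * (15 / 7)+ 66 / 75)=-69662347 / 75600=-921.46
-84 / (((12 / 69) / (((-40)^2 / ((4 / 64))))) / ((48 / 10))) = -59351040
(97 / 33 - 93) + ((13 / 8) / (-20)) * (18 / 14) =-3332501 / 36960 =-90.17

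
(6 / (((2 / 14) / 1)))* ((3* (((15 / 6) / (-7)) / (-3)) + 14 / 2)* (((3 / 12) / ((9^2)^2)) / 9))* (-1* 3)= -103 / 26244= -0.00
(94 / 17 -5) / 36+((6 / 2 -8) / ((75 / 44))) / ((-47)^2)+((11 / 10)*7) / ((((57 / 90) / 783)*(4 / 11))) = 560366997301 / 21405210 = 26179.00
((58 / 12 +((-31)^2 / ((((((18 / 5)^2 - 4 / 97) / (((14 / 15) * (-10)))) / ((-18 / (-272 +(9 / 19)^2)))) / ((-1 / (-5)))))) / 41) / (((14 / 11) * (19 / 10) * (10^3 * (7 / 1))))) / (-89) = -217808319727 / 71193852586802400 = -0.00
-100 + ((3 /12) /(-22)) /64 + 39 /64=-559769 /5632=-99.39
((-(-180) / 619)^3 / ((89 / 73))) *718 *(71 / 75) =289375597440 / 21108722651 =13.71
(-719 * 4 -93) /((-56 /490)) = 103915 /4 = 25978.75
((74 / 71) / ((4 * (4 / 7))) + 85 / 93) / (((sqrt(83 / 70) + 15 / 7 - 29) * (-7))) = 72367 * sqrt(5810) / 18639423816 + 17006245 / 2329927977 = 0.01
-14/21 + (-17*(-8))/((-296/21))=-1145/111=-10.32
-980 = -980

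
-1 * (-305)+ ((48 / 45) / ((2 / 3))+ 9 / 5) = 1542 / 5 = 308.40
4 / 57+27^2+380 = 1109.07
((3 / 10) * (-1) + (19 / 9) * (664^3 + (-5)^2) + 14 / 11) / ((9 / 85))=10401584064941 / 1782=5837028094.80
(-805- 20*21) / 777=-175 / 111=-1.58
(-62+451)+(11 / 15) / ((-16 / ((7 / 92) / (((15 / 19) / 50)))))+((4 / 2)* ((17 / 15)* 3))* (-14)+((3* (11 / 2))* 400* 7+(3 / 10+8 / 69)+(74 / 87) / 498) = 3706493984779 / 79719840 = 46494.00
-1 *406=-406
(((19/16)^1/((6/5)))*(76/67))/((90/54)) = 361/536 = 0.67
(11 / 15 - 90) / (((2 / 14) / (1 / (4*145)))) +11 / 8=0.30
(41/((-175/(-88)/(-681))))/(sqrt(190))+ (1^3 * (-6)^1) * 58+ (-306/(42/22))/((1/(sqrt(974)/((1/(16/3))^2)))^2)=-23873257708/189 - 1228524 * sqrt(190)/16625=-126314551.44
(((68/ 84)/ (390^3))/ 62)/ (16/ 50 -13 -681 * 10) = -17/ 526938350505840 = -0.00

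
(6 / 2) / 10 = 3 / 10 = 0.30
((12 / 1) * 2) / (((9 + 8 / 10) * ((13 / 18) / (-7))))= -2160 / 91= -23.74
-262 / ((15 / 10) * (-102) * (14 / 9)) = 131 / 119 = 1.10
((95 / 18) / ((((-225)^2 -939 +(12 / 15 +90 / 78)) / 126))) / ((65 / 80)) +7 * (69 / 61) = 1563198511 / 197012737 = 7.93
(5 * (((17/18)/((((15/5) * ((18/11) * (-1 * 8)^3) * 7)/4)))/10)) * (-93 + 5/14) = 242539/24385536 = 0.01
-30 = -30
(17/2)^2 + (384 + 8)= 1857/4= 464.25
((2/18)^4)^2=1/43046721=0.00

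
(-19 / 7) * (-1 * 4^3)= 1216 / 7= 173.71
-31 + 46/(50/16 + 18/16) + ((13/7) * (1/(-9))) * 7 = -3308/153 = -21.62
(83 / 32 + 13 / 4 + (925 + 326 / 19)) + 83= 1031.00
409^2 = 167281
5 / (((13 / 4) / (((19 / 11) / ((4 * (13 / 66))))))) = 570 / 169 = 3.37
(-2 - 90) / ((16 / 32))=-184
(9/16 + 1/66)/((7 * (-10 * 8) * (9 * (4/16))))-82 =-10910653/133056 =-82.00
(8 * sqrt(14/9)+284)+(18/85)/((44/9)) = 8 * sqrt(14)/3+531161/1870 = 294.02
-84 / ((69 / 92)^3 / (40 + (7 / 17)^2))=-20803328 / 2601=-7998.20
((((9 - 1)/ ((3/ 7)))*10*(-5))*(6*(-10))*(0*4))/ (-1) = 0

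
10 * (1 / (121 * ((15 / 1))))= 2 / 363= 0.01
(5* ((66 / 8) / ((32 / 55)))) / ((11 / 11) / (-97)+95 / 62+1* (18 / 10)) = 4134625 / 193728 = 21.34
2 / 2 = 1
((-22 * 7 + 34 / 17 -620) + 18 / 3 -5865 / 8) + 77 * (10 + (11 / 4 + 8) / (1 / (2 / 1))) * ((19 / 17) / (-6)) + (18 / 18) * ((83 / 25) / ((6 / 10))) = -3968617 / 2040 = -1945.40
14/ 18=7/ 9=0.78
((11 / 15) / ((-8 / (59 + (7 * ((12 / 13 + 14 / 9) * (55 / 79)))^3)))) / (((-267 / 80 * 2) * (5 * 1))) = 15822264917442643 / 3162578975987535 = 5.00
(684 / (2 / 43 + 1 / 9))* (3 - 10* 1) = -1852956 / 61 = -30376.33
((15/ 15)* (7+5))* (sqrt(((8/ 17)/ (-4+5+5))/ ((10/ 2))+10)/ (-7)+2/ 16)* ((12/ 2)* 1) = 9 - 24* sqrt(651270)/ 595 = -23.55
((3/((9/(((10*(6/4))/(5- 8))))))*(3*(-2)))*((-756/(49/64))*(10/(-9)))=76800/7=10971.43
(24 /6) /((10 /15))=6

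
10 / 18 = 5 / 9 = 0.56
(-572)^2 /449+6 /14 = 2291635 /3143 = 729.12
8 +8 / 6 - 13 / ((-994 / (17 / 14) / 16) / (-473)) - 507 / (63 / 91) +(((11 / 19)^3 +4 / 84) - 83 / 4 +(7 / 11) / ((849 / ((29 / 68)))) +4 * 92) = -1251953433174407 / 2525650597162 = -495.70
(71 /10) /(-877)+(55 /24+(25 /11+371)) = 434758993 /1157640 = 375.56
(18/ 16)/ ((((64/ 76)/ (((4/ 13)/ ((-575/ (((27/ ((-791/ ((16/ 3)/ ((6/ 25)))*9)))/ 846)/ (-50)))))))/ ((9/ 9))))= -19/ 13339107600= -0.00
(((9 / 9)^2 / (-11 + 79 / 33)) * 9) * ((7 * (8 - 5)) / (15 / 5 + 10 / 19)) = -118503 / 19028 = -6.23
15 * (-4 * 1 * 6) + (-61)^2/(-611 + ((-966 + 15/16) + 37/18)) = -82132344/226657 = -362.36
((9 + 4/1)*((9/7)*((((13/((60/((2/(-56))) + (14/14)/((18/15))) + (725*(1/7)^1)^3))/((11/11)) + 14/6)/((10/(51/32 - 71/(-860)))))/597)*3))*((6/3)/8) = 1026874736733417/125028751711520000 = 0.01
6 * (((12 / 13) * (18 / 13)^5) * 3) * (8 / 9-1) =-45349632 / 4826809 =-9.40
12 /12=1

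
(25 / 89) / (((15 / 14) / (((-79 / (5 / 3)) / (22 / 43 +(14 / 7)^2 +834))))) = -23779 / 1604492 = -0.01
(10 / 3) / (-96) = -5 / 144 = -0.03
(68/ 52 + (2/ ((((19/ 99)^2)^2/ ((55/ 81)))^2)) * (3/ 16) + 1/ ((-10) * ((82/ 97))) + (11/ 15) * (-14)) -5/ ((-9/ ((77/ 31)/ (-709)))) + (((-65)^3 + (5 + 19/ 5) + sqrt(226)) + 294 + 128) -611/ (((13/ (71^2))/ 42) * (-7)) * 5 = sqrt(226) + 496187430005844158133872587/ 71625298751153311320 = 6927559.33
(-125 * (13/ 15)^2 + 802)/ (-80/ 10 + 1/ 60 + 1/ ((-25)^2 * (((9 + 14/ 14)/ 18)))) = -79662500/ 897801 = -88.73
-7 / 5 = -1.40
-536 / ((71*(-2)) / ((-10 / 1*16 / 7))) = -86.28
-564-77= -641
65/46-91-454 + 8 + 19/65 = -1600531/2990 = -535.29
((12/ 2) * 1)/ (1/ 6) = 36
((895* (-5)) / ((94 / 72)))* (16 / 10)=-257760 / 47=-5484.26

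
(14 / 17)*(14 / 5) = 196 / 85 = 2.31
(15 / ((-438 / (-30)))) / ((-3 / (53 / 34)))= -1325 / 2482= -0.53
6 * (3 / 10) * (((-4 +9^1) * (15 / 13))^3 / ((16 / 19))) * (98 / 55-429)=-67803530625 / 386672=-175351.54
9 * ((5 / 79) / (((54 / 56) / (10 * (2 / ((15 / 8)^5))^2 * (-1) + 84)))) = 271015825581424 / 5466645703125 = 49.58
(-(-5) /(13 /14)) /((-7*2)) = -5 /13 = -0.38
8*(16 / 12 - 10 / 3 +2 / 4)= -12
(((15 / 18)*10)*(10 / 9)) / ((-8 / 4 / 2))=-250 / 27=-9.26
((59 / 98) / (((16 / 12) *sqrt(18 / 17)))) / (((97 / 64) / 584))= 137824 *sqrt(34) / 4753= 169.08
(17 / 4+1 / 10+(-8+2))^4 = 7.41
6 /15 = 2 /5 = 0.40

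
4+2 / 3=14 / 3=4.67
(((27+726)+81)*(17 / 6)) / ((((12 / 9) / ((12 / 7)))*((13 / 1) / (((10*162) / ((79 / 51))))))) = 1757079540 / 7189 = 244412.23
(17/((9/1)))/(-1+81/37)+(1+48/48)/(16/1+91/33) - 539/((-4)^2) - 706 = -723598687/980496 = -737.99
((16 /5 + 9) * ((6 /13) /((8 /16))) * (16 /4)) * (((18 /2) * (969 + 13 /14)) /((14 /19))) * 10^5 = 33994211760000 /637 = 53366109513.34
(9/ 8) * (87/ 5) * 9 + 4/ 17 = 119959/ 680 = 176.41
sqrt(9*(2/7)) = 1.60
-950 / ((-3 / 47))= 14883.33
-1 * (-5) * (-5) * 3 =-75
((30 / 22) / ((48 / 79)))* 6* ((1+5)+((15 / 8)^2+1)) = 141.60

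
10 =10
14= 14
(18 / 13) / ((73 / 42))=756 / 949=0.80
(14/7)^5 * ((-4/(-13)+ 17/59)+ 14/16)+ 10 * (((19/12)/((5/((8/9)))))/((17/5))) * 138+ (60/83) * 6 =1613474540/9740133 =165.65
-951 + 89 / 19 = -17980 / 19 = -946.32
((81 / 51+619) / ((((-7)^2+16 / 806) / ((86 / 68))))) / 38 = 18282095 / 43389882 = 0.42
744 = 744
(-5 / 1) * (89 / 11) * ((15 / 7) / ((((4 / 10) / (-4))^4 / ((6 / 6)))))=-66750000 / 77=-866883.12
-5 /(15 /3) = -1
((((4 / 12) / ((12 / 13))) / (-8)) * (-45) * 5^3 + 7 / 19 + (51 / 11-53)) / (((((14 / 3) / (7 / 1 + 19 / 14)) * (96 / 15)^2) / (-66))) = -36253026225 / 61014016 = -594.18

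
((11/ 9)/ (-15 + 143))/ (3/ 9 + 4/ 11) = 121/ 8832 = 0.01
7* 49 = 343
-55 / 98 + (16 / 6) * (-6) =-1623 / 98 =-16.56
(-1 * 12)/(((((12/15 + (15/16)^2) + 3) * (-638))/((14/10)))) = 10752/1910491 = 0.01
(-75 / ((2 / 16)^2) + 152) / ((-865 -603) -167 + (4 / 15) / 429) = 2.84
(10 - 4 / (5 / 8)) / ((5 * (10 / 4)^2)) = 72 / 625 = 0.12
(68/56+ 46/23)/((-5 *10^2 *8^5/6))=-27/22937600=-0.00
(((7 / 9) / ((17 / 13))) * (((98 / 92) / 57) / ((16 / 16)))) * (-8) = -17836 / 200583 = -0.09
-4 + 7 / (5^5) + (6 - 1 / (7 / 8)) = 18799 / 21875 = 0.86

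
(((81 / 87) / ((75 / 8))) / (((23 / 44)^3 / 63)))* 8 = 3091156992 / 8821075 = 350.43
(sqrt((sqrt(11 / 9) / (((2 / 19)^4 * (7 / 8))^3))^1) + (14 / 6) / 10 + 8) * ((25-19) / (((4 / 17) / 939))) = 3942861 / 20 + 750993398403 * 11^(1 / 4) * sqrt(42) / 392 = 22611358480.75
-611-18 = -629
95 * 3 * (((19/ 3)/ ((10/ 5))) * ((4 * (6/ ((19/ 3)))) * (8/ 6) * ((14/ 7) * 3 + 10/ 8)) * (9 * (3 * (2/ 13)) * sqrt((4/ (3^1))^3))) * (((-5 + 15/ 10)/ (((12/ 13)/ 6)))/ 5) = -555408 * sqrt(3) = -961994.87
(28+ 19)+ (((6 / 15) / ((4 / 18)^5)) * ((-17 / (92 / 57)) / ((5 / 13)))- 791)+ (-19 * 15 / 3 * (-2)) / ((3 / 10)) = -2243738359 / 110400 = -20323.72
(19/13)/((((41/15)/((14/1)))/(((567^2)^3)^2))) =4405240288040550014223134623888818390/533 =8264991159550750495728208000000000.00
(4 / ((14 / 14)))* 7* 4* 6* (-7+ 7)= 0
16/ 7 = 2.29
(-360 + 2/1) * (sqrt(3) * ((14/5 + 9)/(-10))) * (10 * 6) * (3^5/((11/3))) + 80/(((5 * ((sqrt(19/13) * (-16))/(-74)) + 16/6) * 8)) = -8325 * sqrt(247)/54088 + 266955/54088 + 92387628 * sqrt(3)/55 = 2909458.26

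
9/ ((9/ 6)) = 6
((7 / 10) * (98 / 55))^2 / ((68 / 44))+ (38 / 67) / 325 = 1.01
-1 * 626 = -626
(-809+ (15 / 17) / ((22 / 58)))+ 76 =-136636 / 187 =-730.67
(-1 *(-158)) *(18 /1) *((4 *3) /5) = 6825.60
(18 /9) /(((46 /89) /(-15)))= -1335 /23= -58.04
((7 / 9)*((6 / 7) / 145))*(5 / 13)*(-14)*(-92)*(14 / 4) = 9016 / 1131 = 7.97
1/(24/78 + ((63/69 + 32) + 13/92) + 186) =1196/262357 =0.00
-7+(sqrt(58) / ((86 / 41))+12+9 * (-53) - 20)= -492+41 * sqrt(58) / 86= -488.37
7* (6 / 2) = 21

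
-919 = -919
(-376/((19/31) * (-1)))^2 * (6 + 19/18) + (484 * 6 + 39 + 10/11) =95005054063/35739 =2658301.97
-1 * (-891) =891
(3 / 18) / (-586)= -1 / 3516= -0.00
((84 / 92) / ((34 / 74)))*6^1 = 11.92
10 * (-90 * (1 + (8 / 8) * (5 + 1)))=-6300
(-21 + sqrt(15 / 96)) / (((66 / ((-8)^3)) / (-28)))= -50176 / 11 + 896 * sqrt(10) / 33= -4475.59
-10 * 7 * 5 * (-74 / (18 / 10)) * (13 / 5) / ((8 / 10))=420875 / 9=46763.89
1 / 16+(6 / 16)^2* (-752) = -1691 / 16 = -105.69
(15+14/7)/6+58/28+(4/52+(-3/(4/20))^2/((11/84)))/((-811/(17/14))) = 11359177/4870866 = 2.33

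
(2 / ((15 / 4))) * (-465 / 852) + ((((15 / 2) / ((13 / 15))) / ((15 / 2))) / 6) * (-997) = -1063417 / 5538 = -192.02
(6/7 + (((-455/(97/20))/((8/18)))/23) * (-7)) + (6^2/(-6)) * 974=-90249087/15617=-5778.90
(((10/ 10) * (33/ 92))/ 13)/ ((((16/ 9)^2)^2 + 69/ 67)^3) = 2803163704460955099/ 135906941798680268184956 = 0.00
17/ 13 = 1.31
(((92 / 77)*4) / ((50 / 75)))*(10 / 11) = 5520 / 847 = 6.52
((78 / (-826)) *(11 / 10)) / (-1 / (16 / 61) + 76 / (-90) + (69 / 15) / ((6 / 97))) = -0.00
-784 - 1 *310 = -1094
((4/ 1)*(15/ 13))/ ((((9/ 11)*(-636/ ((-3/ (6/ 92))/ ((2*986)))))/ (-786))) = -165715/ 1019031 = -0.16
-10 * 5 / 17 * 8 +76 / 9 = -2308 / 153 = -15.08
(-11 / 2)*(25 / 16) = -275 / 32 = -8.59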